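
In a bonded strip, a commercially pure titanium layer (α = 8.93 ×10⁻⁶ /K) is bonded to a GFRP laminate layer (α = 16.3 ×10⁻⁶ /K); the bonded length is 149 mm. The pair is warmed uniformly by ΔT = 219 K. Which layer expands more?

α(commercially pure titanium) = 8.93×10⁻⁶/K vs α(GFRP laminate) = 16.3×10⁻⁶/K.
Higher α expands more for the same ΔT: GFRP laminate.

GFRP laminate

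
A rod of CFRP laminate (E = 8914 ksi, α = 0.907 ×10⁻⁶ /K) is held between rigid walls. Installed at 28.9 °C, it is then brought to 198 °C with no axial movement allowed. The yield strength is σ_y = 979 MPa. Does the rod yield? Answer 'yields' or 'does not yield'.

E = 8914 ksi = 61.46 GPa.
ΔT = 169.1 K. Constrained thermal stress σ = E·α·ΔT = 61.46×10³ MPa × 0.907×10⁻⁶ × 169.1 = 9.43 MPa (compressive).
Compare to σ_y = 979 MPa: σ < σ_y, so it does not yield.

does not yield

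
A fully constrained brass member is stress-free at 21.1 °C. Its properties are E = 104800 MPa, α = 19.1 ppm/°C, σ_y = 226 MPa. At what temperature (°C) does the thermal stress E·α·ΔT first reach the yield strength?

E = 104800 MPa = 104.8 GPa.
E·α·ΔT = 226.0 MPa ⇒ ΔT = 226.0 / (104.8×10³ × 19.1×10⁻⁶) = 112.9 K.
T = 21.1 + 112.9 = 134.0 °C.

134 °C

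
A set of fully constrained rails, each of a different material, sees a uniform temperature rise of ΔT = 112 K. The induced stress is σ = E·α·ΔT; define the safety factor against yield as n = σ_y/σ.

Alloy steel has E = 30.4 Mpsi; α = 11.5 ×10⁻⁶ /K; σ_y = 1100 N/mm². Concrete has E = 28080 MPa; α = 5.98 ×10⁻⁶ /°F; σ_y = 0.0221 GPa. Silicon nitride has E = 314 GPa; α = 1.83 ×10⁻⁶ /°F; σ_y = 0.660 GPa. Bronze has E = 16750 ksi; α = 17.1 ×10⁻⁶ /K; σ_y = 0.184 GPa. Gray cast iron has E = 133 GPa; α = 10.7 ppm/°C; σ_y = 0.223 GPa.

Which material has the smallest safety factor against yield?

concrete

Per material, after unit conversion:
  alloy steel: E = 209.6, α = 11.5, σ_y = 1100 → σ = 270 MPa, n = 4.07
  concrete: E = 28.08, α = 10.8, σ_y = 22.10 → σ = 33.9 MPa, n = 0.653
  silicon nitride: E = 314.0, α = 3.29, σ_y = 660.0 → σ = 116 MPa, n = 5.70
  bronze: E = 115.5, α = 17.1, σ_y = 184.0 → σ = 221 MPa, n = 0.832
  gray cast iron: E = 133.0, α = 10.7, σ_y = 223.0 → σ = 159 MPa, n = 1.40
Concrete has the lowest safety factor, n = 0.653.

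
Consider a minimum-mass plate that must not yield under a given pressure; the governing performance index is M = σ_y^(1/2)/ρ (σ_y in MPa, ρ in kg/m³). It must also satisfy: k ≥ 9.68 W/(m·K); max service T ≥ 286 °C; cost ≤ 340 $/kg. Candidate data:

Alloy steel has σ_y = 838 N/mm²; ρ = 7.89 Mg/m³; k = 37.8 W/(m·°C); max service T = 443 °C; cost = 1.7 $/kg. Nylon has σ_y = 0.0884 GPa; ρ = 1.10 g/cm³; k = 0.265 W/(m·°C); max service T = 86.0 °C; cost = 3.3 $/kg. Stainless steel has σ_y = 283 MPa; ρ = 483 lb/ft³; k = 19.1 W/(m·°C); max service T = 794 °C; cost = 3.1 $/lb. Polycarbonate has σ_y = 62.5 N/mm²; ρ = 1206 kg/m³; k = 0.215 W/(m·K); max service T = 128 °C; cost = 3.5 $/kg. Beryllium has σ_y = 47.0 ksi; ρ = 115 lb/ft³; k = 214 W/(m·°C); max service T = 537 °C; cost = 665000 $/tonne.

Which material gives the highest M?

alloy steel

Screen on constraints: k ≥ 9.68 W/(m·K); max service T ≥ 286 °C; cost ≤ 340 $/kg. Survivors: alloy steel, stainless steel.
In SI units:
  alloy steel: σ_y = 838.0 MPa, ρ = 7890 kg/m³
  stainless steel: σ_y = 283.0 MPa, ρ = 7737 kg/m³
  alloy steel: M = 3.67×10⁻³
  stainless steel: M = 2.17×10⁻³
Alloy steel has the largest M.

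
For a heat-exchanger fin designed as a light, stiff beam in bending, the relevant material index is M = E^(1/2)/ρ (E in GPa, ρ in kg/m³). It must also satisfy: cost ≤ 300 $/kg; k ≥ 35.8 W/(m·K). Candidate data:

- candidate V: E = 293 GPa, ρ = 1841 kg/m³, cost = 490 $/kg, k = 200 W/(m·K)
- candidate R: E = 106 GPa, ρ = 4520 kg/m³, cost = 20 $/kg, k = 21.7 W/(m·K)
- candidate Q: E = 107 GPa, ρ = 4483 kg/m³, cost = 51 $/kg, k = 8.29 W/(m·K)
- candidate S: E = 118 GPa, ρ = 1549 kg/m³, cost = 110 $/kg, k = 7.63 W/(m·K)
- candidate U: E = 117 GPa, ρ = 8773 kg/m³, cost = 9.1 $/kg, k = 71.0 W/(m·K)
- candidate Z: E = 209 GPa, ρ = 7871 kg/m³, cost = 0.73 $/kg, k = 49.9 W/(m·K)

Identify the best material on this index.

candidate Z

Screen on constraints: cost ≤ 300 $/kg; k ≥ 35.8 W/(m·K). Survivors: candidate U, candidate Z.
Per-candidate index values:
  candidate Z: M = 1.84×10⁻³
  candidate U: M = 1.23×10⁻³
The maximum is for candidate Z.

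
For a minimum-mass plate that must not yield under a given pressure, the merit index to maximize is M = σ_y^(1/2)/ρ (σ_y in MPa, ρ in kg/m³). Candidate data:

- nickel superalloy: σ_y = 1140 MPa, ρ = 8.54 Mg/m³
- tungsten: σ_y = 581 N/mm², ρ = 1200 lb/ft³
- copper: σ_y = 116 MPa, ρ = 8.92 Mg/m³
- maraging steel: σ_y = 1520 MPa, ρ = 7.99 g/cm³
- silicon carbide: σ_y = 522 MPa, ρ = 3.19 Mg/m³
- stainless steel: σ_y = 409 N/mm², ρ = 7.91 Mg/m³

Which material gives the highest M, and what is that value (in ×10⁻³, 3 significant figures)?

silicon carbide, M = 7.16×10⁻³

Putting every candidate on a common basis:
  nickel superalloy: σ_y = 1140 MPa, ρ = 8540 kg/m³
  tungsten: σ_y = 581.0 MPa, ρ = 19220 kg/m³
  copper: σ_y = 116.0 MPa, ρ = 8920 kg/m³
  maraging steel: σ_y = 1520 MPa, ρ = 7990 kg/m³
  silicon carbide: σ_y = 522.0 MPa, ρ = 3190 kg/m³
  stainless steel: σ_y = 409.0 MPa, ρ = 7910 kg/m³
  silicon carbide: M = 7.16×10⁻³
  maraging steel: M = 4.88×10⁻³
  nickel superalloy: M = 3.95×10⁻³
  stainless steel: M = 2.56×10⁻³
  tungsten: M = 1.25×10⁻³
  copper: M = 1.21×10⁻³
Silicon carbide ranks first.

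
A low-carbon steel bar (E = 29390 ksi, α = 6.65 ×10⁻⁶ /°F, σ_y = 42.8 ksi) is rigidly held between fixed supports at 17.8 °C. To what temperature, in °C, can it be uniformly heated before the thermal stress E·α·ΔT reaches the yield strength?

E = 29390 ksi = 202.6 GPa.
α = 6.65×10⁻⁶/°F × 9/5 = 12.0×10⁻⁶/K.
σ_y = 42.8 ksi = 295.1 MPa.
E·α·ΔT = 295.1 MPa ⇒ ΔT = 295.1 / (202.6×10³ × 12.0×10⁻⁶) = 121.7 K.
T = 17.8 + 121.7 = 139.5 °C.

139 °C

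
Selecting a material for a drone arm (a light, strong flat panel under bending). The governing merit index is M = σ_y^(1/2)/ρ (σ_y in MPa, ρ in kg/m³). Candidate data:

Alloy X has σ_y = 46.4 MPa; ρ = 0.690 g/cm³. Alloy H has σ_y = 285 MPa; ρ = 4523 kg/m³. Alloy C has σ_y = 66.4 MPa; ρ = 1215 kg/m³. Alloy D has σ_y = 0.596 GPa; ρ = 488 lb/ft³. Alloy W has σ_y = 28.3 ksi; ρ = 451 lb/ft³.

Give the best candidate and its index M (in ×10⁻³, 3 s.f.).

Normalizing units and computing the index:
  alloy X: σ_y = 46.40 MPa, ρ = 690.0 kg/m³
  alloy H: σ_y = 285.0 MPa, ρ = 4523 kg/m³
  alloy C: σ_y = 66.40 MPa, ρ = 1215 kg/m³
  alloy D: σ_y = 596.0 MPa, ρ = 7817 kg/m³
  alloy W: σ_y = 195.1 MPa, ρ = 7224 kg/m³
  alloy X: M = 9.87×10⁻³
  alloy C: M = 6.71×10⁻³
  alloy H: M = 3.73×10⁻³
  alloy D: M = 3.12×10⁻³
  alloy W: M = 1.93×10⁻³
Alloy X has the largest M.

alloy X, M = 9.87×10⁻³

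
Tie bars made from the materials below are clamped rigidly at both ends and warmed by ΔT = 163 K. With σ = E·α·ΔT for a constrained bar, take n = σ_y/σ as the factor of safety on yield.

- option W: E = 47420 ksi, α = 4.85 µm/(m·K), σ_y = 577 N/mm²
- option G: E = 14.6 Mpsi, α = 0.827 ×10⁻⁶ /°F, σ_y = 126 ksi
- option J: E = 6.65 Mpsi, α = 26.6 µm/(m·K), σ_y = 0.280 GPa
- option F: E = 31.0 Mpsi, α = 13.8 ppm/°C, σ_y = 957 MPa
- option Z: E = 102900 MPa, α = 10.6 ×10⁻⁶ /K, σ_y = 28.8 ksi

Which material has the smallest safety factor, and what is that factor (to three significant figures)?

option Z, n = 1.12

In consistent units (E in GPa, α in ×10⁻⁶/K, σ_y in MPa):
  option W: E = 326.9, α = 4.85, σ_y = 577.0 → σ = 258 MPa, n = 2.23
  option G: E = 100.7, α = 1.49, σ_y = 868.7 → σ = 24.4 MPa, n = 35.6
  option J: E = 45.85, α = 26.6, σ_y = 280.0 → σ = 199 MPa, n = 1.41
  option F: E = 213.7, α = 13.8, σ_y = 957.0 → σ = 481 MPa, n = 1.99
  option Z: E = 102.9, α = 10.6, σ_y = 198.6 → σ = 178 MPa, n = 1.12
Smallest n: option Z with n = 1.12.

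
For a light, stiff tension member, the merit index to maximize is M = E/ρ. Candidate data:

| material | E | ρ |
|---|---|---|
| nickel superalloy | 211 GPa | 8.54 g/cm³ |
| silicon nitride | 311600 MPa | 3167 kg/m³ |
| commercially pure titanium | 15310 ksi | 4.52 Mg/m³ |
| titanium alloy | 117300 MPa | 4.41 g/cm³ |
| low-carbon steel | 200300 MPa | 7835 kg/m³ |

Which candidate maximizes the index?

Convert each candidate to consistent units, then evaluate M:
  nickel superalloy: E = 211.0 GPa, ρ = 8540 kg/m³
  silicon nitride: E = 311.6 GPa, ρ = 3167 kg/m³
  commercially pure titanium: E = 105.6 GPa, ρ = 4520 kg/m³
  titanium alloy: E = 117.3 GPa, ρ = 4410 kg/m³
  low-carbon steel: E = 200.3 GPa, ρ = 7835 kg/m³
  silicon nitride: M = 98.4 MN·m/kg
  titanium alloy: M = 26.6 MN·m/kg
  low-carbon steel: M = 25.6 MN·m/kg
  nickel superalloy: M = 24.7 MN·m/kg
  commercially pure titanium: M = 23.4 MN·m/kg
Silicon nitride ranks first.

silicon nitride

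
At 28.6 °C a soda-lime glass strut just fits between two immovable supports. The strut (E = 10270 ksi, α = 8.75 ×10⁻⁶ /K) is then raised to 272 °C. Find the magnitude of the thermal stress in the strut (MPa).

E = 10270 ksi = 70.81 GPa.
ΔT = 243.4 K. Constrained thermal stress σ = E·α·ΔT = 70.81×10³ MPa × 8.75×10⁻⁶ × 243.4 = 151 MPa (compressive).

151 MPa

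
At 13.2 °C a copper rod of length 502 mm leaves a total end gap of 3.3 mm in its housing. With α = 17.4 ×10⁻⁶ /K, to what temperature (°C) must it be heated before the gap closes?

α·L₀·ΔT = 3.3 mm ⇒ ΔT = 3.3 / (17.4×10⁻⁶ × 502.0) = 377.8 K.
T = 13.2 + 377.8 = 391.0 °C.

391 °C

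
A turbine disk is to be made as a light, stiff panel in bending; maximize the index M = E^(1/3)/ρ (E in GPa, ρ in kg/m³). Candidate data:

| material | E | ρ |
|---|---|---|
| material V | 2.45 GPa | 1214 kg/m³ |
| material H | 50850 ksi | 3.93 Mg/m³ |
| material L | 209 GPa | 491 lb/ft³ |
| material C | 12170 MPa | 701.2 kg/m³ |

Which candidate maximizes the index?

material C

Normalizing units and computing the index:
  material V: E = 2.450 GPa, ρ = 1214 kg/m³
  material H: E = 350.6 GPa, ρ = 3930 kg/m³
  material L: E = 209.0 GPa, ρ = 7865 kg/m³
  material C: E = 12.17 GPa, ρ = 701.2 kg/m³
  material C: M = 3.28×10⁻³
  material H: M = 1.79×10⁻³
  material V: M = 1.11×10⁻³
  material L: M = 0.755×10⁻³
Material C has the largest M.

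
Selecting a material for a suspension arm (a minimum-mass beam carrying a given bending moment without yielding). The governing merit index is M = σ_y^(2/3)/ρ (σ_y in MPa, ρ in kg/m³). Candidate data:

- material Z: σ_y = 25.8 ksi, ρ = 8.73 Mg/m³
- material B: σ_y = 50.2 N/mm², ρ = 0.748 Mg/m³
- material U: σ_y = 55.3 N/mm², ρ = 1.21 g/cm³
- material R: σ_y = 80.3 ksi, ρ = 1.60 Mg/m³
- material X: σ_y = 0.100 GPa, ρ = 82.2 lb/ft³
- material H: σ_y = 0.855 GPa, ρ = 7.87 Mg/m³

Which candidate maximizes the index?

material R

In SI units:
  material Z: σ_y = 177.9 MPa, ρ = 8730 kg/m³
  material B: σ_y = 50.20 MPa, ρ = 748.0 kg/m³
  material U: σ_y = 55.30 MPa, ρ = 1210 kg/m³
  material R: σ_y = 553.6 MPa, ρ = 1600 kg/m³
  material X: σ_y = 100.0 MPa, ρ = 1317 kg/m³
  material H: σ_y = 855.0 MPa, ρ = 7870 kg/m³
  material R: M = 42.1×10⁻³
  material B: M = 18.2×10⁻³
  material X: M = 16.4×10⁻³
  material U: M = 12.0×10⁻³
  material H: M = 11.4×10⁻³
  material Z: M = 3.62×10⁻³
Material R ranks first.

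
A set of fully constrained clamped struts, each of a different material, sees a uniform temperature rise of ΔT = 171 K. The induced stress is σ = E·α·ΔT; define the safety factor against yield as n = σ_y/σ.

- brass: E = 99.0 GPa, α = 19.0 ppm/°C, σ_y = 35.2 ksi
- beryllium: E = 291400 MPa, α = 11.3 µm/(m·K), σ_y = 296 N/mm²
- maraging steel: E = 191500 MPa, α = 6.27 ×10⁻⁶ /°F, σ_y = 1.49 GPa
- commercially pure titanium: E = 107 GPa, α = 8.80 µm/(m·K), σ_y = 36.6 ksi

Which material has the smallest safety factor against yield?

beryllium

In consistent units (E in GPa, α in ×10⁻⁶/K, σ_y in MPa):
  brass: E = 99.00, α = 19.0, σ_y = 242.7 → σ = 322 MPa, n = 0.755
  beryllium: E = 291.4, α = 11.3, σ_y = 296.0 → σ = 563 MPa, n = 0.526
  maraging steel: E = 191.5, α = 11.3, σ_y = 1490 → σ = 370 MPa, n = 4.03
  commercially pure titanium: E = 107.0, α = 8.80, σ_y = 252.3 → σ = 161 MPa, n = 1.57
The minimum is beryllium at n = 0.526.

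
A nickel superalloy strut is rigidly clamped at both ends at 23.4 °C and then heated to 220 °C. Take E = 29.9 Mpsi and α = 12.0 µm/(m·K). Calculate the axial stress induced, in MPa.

E = 29.9 Mpsi = 206.2 GPa.
ΔT = 196.6 K. Constrained thermal stress σ = E·α·ΔT = 206.2×10³ MPa × 12.0×10⁻⁶ × 196.6 = 486 MPa (compressive).

486 MPa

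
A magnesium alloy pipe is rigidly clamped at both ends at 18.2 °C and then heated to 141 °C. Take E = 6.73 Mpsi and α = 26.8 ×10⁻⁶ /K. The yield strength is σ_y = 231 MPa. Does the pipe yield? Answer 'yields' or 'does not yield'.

E = 6.73 Mpsi = 46.40 GPa.
ΔT = 122.8 K. Constrained thermal stress σ = E·α·ΔT = 46.40×10³ MPa × 26.8×10⁻⁶ × 122.8 = 153 MPa (compressive).
Compare to σ_y = 231 MPa: σ < σ_y, so it does not yield.

does not yield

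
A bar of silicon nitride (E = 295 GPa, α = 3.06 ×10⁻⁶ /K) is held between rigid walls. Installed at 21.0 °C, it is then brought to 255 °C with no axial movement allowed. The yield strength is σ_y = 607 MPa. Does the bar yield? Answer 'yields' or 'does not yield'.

ΔT = 234.0 K. Constrained thermal stress σ = E·α·ΔT = 295.0×10³ MPa × 3.06×10⁻⁶ × 234.0 = 211 MPa (compressive).
Compare to σ_y = 607 MPa: σ < σ_y, so it does not yield.

does not yield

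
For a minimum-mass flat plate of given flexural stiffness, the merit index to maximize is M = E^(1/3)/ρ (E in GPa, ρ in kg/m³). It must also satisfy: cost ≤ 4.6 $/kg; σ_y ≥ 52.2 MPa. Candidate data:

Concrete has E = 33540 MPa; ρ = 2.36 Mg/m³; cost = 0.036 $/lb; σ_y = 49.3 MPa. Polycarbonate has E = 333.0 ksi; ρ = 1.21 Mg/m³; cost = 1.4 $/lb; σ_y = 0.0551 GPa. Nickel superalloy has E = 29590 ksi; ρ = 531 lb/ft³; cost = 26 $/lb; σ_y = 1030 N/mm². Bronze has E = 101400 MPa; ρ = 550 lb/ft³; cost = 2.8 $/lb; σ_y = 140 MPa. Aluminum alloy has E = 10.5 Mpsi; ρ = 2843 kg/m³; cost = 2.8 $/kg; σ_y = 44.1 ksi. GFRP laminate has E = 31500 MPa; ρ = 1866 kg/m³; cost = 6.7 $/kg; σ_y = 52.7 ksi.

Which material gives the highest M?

Screen on constraints: cost ≤ 4.6 $/kg; σ_y ≥ 52.2 MPa. Survivors: polycarbonate, aluminum alloy.
Putting every candidate on a common basis:
  polycarbonate: E = 2.296 GPa, ρ = 1210 kg/m³
  aluminum alloy: E = 72.39 GPa, ρ = 2843 kg/m³
  aluminum alloy: M = 1.47×10⁻³
  polycarbonate: M = 1.09×10⁻³
Highest index: aluminum alloy.

aluminum alloy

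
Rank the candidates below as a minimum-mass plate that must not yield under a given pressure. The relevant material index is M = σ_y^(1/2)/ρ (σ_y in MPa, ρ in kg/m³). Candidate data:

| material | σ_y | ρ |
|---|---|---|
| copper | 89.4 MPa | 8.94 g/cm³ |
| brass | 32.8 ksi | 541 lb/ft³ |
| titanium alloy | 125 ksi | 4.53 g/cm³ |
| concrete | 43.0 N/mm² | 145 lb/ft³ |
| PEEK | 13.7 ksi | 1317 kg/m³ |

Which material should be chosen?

PEEK

Normalizing units and computing the index:
  copper: σ_y = 89.40 MPa, ρ = 8940 kg/m³
  brass: σ_y = 226.1 MPa, ρ = 8666 kg/m³
  titanium alloy: σ_y = 861.8 MPa, ρ = 4530 kg/m³
  concrete: σ_y = 43.00 MPa, ρ = 2323 kg/m³
  PEEK: σ_y = 94.46 MPa, ρ = 1317 kg/m³
  PEEK: M = 7.38×10⁻³
  titanium alloy: M = 6.48×10⁻³
  concrete: M = 2.82×10⁻³
  brass: M = 1.74×10⁻³
  copper: M = 1.06×10⁻³
PEEK has the largest M.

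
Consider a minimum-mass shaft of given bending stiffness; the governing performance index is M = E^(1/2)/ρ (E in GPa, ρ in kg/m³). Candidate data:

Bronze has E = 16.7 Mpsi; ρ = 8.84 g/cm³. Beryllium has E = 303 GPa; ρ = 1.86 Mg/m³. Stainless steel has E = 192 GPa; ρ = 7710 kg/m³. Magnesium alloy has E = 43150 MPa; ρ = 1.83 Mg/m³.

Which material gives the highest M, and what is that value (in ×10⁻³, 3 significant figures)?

In SI units:
  bronze: E = 115.1 GPa, ρ = 8840 kg/m³
  beryllium: E = 303.0 GPa, ρ = 1860 kg/m³
  stainless steel: E = 192.0 GPa, ρ = 7710 kg/m³
  magnesium alloy: E = 43.15 GPa, ρ = 1830 kg/m³
  beryllium: M = 9.36×10⁻³
  magnesium alloy: M = 3.59×10⁻³
  stainless steel: M = 1.80×10⁻³
  bronze: M = 1.21×10⁻³
The maximum is for beryllium.

beryllium, M = 9.36×10⁻³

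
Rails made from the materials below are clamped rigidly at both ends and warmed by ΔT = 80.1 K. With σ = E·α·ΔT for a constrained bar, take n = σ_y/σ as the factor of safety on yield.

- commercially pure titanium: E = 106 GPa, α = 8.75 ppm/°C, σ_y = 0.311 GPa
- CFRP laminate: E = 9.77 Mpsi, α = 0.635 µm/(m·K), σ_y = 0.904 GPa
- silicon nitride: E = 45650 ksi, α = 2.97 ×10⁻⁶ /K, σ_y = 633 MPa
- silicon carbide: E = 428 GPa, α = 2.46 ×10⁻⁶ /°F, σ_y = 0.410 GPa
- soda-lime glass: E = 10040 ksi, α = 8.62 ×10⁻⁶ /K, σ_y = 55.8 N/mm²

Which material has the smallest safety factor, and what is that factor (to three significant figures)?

With everything in SI (GPa, ×10⁻⁶/K, MPa):
  commercially pure titanium: E = 106.0, α = 8.75, σ_y = 311.0 → σ = 74.3 MPa, n = 4.19
  CFRP laminate: E = 67.36, α = 0.635, σ_y = 904.0 → σ = 3.43 MPa, n = 264
  silicon nitride: E = 314.7, α = 2.97, σ_y = 633.0 → σ = 74.9 MPa, n = 8.45
  silicon carbide: E = 428.0, α = 4.43, σ_y = 410.0 → σ = 152 MPa, n = 2.70
  soda-lime glass: E = 69.22, α = 8.62, σ_y = 55.80 → σ = 47.8 MPa, n = 1.17
The minimum is soda-lime glass at n = 1.17.

soda-lime glass, n = 1.17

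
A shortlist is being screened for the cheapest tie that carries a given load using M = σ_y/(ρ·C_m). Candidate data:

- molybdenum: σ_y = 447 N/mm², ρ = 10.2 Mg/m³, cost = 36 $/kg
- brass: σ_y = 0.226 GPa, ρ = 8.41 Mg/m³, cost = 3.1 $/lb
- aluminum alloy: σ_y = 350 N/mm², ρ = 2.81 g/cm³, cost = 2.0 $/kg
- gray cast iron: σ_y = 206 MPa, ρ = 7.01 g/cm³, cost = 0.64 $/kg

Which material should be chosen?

Convert each candidate to consistent units, then evaluate M:
  molybdenum: σ_y = 447.0 MPa, ρ = 10200 kg/m³, cost = 36.00 $/kg
  brass: σ_y = 226.0 MPa, ρ = 8410 kg/m³, cost = 6.834 $/kg
  aluminum alloy: σ_y = 350.0 MPa, ρ = 2810 kg/m³, cost = 2.000 $/kg
  gray cast iron: σ_y = 206.0 MPa, ρ = 7010 kg/m³, cost = 0.6400 $/kg
  aluminum alloy: M = 62.3 kN·m per $
  gray cast iron: M = 45.9 kN·m per $
  brass: M = 3.93 kN·m per $
  molybdenum: M = 1.22 kN·m per $
The maximum is for aluminum alloy.

aluminum alloy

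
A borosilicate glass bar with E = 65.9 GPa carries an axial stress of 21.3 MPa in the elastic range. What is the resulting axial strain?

3.23×10⁻⁴

ε = σ/E = 21.3 / 65900 = 3.23×10⁻⁴.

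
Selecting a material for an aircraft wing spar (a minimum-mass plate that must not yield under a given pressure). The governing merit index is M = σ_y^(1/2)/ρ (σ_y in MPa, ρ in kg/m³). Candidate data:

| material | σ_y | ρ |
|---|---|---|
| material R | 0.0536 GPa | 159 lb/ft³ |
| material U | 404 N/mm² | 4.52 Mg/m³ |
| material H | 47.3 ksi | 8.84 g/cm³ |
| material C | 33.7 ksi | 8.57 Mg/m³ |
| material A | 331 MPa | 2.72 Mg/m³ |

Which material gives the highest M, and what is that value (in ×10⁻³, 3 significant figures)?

material A, M = 6.69×10⁻³

Putting every candidate on a common basis:
  material R: σ_y = 53.60 MPa, ρ = 2547 kg/m³
  material U: σ_y = 404.0 MPa, ρ = 4520 kg/m³
  material H: σ_y = 326.1 MPa, ρ = 8840 kg/m³
  material C: σ_y = 232.4 MPa, ρ = 8570 kg/m³
  material A: σ_y = 331.0 MPa, ρ = 2720 kg/m³
  material A: M = 6.69×10⁻³
  material U: M = 4.45×10⁻³
  material R: M = 2.87×10⁻³
  material H: M = 2.04×10⁻³
  material C: M = 1.78×10⁻³
Material A has the largest M.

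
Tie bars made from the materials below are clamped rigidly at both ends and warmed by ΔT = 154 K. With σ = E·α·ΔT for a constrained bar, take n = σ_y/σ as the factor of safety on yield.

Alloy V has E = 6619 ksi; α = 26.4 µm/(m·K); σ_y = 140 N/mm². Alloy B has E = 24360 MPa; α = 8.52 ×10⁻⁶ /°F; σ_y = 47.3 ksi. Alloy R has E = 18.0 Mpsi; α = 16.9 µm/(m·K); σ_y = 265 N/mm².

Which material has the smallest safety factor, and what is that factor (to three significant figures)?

alloy V, n = 0.755

In consistent units (E in GPa, α in ×10⁻⁶/K, σ_y in MPa):
  alloy V: E = 45.64, α = 26.4, σ_y = 140.0 → σ = 186 MPa, n = 0.755
  alloy B: E = 24.36, α = 15.3, σ_y = 326.1 → σ = 57.5 MPa, n = 5.67
  alloy R: E = 124.1, α = 16.9, σ_y = 265.0 → σ = 323 MPa, n = 0.820
Smallest n: alloy V with n = 0.755.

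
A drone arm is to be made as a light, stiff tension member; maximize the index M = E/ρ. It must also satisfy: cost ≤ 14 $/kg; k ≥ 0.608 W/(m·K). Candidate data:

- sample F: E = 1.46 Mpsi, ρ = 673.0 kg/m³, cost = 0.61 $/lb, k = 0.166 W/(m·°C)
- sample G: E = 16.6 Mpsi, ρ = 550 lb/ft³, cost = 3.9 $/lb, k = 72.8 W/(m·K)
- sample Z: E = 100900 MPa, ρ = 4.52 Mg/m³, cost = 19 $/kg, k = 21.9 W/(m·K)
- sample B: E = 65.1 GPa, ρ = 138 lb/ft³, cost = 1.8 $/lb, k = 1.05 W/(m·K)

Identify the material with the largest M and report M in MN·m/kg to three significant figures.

sample B, M = 29.4 MN·m/kg

Screen on constraints: cost ≤ 14 $/kg; k ≥ 0.608 W/(m·K). Survivors: sample G, sample B.
Convert each candidate to consistent units, then evaluate M:
  sample G: E = 114.5 GPa, ρ = 8810 kg/m³
  sample B: E = 65.10 GPa, ρ = 2211 kg/m³
  sample B: M = 29.4 MN·m/kg
  sample G: M = 13.0 MN·m/kg
Sample B has the largest M.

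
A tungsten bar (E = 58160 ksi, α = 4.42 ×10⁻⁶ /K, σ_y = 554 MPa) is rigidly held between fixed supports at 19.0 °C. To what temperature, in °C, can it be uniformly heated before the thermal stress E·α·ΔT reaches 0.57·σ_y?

197 °C

E = 58160 ksi = 401.0 GPa.
E·α·ΔT = 315.8 MPa ⇒ ΔT = 315.8 / (401.0×10³ × 4.42×10⁻⁶) = 178.2 K.
T = 19.0 + 178.2 = 197.2 °C.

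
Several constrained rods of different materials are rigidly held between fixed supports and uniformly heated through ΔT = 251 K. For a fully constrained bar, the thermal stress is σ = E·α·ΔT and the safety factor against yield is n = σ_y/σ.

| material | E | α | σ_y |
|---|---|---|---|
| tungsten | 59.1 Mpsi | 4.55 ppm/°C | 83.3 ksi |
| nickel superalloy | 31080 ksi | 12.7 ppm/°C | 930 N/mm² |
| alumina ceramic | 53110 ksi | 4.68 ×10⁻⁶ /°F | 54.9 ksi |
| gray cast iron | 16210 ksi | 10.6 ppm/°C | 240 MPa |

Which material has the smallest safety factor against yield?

Per material, after unit conversion:
  tungsten: E = 407.5, α = 4.55, σ_y = 574.3 → σ = 465 MPa, n = 1.23
  nickel superalloy: E = 214.3, α = 12.7, σ_y = 930.0 → σ = 683 MPa, n = 1.36
  alumina ceramic: E = 366.2, α = 8.42, σ_y = 378.5 → σ = 774 MPa, n = 0.489
  gray cast iron: E = 111.8, α = 10.6, σ_y = 240.0 → σ = 297 MPa, n = 0.807
The minimum is alumina ceramic at n = 0.489.

alumina ceramic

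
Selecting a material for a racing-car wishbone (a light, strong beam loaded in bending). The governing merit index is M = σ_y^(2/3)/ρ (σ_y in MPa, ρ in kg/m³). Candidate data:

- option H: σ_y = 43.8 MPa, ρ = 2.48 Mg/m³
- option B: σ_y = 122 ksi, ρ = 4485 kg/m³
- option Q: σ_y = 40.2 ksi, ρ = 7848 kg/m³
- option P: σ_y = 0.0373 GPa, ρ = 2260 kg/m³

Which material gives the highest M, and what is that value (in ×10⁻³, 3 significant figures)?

After converting to SI:
  option H: σ_y = 43.80 MPa, ρ = 2480 kg/m³
  option B: σ_y = 841.2 MPa, ρ = 4485 kg/m³
  option Q: σ_y = 277.2 MPa, ρ = 7848 kg/m³
  option P: σ_y = 37.30 MPa, ρ = 2260 kg/m³
  option B: M = 19.9×10⁻³
  option Q: M = 5.42×10⁻³
  option H: M = 5.01×10⁻³
  option P: M = 4.94×10⁻³
Option B has the largest M.

option B, M = 19.9×10⁻³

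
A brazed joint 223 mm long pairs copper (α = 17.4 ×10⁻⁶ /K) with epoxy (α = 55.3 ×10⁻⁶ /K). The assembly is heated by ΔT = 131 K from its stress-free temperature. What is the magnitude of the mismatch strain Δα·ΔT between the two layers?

Δα = |17.4 − 55.3|×10⁻⁶/K = 37.9×10⁻⁶/K.
Mismatch strain = Δα·ΔT = 37.9×10⁻⁶ × 131.0 = 4.96×10⁻³.

4.96×10⁻³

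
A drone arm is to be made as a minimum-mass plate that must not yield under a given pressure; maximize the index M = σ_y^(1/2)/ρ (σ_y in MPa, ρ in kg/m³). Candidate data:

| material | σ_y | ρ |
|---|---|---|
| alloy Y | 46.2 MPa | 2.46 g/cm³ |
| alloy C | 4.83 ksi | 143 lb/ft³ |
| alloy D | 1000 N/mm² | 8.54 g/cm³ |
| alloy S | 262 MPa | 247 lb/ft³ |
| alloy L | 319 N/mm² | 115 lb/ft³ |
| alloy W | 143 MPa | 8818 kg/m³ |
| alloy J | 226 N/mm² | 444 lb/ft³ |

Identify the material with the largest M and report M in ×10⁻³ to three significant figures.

alloy L, M = 9.70×10⁻³

After converting to SI:
  alloy Y: σ_y = 46.20 MPa, ρ = 2460 kg/m³
  alloy C: σ_y = 33.30 MPa, ρ = 2291 kg/m³
  alloy D: σ_y = 1000 MPa, ρ = 8540 kg/m³
  alloy S: σ_y = 262.0 MPa, ρ = 3957 kg/m³
  alloy L: σ_y = 319.0 MPa, ρ = 1842 kg/m³
  alloy W: σ_y = 143.0 MPa, ρ = 8818 kg/m³
  alloy J: σ_y = 226.0 MPa, ρ = 7112 kg/m³
  alloy L: M = 9.70×10⁻³
  alloy S: M = 4.09×10⁻³
  alloy D: M = 3.70×10⁻³
  alloy Y: M = 2.76×10⁻³
  alloy C: M = 2.52×10⁻³
  alloy J: M = 2.11×10⁻³
  alloy W: M = 1.36×10⁻³
Alloy L has the largest M.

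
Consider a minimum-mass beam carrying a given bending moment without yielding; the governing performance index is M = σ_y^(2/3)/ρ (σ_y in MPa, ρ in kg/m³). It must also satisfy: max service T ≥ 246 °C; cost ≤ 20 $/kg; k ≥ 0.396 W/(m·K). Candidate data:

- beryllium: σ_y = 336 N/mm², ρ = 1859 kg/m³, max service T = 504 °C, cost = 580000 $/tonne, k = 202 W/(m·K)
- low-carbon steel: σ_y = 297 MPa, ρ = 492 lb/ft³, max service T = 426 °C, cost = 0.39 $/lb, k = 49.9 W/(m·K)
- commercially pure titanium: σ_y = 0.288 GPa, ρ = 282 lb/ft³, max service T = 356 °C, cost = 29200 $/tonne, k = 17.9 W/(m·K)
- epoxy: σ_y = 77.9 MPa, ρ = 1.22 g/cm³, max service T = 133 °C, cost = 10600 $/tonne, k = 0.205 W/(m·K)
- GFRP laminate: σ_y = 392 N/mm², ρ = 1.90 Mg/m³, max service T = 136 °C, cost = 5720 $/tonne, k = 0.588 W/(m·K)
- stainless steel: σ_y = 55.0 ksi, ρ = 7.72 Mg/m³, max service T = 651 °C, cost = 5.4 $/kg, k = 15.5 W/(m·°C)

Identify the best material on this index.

Screen on constraints: max service T ≥ 246 °C; cost ≤ 20 $/kg; k ≥ 0.396 W/(m·K). Survivors: low-carbon steel, stainless steel.
Convert each candidate to consistent units, then evaluate M:
  low-carbon steel: σ_y = 297.0 MPa, ρ = 7881 kg/m³
  stainless steel: σ_y = 379.2 MPa, ρ = 7720 kg/m³
  stainless steel: M = 6.79×10⁻³
  low-carbon steel: M = 5.65×10⁻³
The maximum is for stainless steel.

stainless steel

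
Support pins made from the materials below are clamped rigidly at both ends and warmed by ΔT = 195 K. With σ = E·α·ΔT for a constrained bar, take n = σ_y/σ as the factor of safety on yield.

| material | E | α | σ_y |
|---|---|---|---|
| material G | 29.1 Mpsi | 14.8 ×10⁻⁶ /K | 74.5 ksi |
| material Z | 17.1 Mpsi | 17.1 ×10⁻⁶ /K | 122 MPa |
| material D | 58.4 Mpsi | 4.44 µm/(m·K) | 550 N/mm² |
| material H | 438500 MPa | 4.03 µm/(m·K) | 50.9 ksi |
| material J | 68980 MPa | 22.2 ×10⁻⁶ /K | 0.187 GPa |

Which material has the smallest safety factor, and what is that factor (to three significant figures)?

In consistent units (E in GPa, α in ×10⁻⁶/K, σ_y in MPa):
  material G: E = 200.6, α = 14.8, σ_y = 513.7 → σ = 579 MPa, n = 0.887
  material Z: E = 117.9, α = 17.1, σ_y = 122.0 → σ = 393 MPa, n = 0.310
  material D: E = 402.7, α = 4.44, σ_y = 550.0 → σ = 349 MPa, n = 1.58
  material H: E = 438.5, α = 4.03, σ_y = 350.9 → σ = 345 MPa, n = 1.02
  material J: E = 68.98, α = 22.2, σ_y = 187.0 → σ = 299 MPa, n = 0.626
Material Z has the lowest safety factor, n = 0.310.

material Z, n = 0.310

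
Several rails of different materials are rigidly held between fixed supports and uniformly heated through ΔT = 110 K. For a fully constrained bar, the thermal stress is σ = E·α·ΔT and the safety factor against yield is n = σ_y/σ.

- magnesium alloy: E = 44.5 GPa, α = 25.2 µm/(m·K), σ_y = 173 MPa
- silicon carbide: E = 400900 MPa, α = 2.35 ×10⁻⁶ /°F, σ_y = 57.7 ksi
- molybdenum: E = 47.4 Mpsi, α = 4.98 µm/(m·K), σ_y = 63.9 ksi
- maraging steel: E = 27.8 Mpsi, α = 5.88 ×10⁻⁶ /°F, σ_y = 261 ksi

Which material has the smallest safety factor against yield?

Per material, after unit conversion:
  magnesium alloy: E = 44.50, α = 25.2, σ_y = 173.0 → σ = 123 MPa, n = 1.40
  silicon carbide: E = 400.9, α = 4.23, σ_y = 397.8 → σ = 187 MPa, n = 2.13
  molybdenum: E = 326.8, α = 4.98, σ_y = 440.6 → σ = 179 MPa, n = 2.46
  maraging steel: E = 191.7, α = 10.6, σ_y = 1800 → σ = 223 MPa, n = 8.06
Magnesium alloy has the lowest safety factor, n = 1.40.

magnesium alloy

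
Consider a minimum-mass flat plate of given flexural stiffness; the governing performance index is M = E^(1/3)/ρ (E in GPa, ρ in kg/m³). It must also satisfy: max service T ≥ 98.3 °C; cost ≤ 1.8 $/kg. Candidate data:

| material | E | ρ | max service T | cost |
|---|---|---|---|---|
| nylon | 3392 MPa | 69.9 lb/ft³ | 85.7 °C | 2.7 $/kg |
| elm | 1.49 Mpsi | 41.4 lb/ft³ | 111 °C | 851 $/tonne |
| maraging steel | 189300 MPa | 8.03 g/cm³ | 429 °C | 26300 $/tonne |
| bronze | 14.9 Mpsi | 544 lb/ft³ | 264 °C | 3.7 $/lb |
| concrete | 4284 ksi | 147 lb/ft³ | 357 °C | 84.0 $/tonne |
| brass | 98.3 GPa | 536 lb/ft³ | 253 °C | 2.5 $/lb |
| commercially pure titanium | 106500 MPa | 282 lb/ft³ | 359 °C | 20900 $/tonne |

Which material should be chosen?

Screen on constraints: max service T ≥ 98.3 °C; cost ≤ 1.8 $/kg. Survivors: elm, concrete.
Convert each candidate to consistent units, then evaluate M:
  elm: E = 10.27 GPa, ρ = 663.2 kg/m³
  concrete: E = 29.54 GPa, ρ = 2355 kg/m³
  elm: M = 3.28×10⁻³
  concrete: M = 1.31×10⁻³
Elm has the largest M.

elm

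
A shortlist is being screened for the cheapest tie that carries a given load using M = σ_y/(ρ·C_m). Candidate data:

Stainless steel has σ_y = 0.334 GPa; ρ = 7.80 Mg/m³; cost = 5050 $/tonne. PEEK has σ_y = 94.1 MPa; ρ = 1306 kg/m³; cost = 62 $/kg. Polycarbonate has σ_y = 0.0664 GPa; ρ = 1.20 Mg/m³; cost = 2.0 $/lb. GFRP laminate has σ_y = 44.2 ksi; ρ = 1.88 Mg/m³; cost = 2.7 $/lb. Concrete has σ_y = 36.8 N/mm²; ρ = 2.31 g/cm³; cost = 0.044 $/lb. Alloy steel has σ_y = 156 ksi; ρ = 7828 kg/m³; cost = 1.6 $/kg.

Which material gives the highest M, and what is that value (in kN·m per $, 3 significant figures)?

concrete, M = 164 kN·m per $

Putting every candidate on a common basis:
  stainless steel: σ_y = 334.0 MPa, ρ = 7800 kg/m³, cost = 5.050 $/kg
  PEEK: σ_y = 94.10 MPa, ρ = 1306 kg/m³, cost = 62.00 $/kg
  polycarbonate: σ_y = 66.40 MPa, ρ = 1200 kg/m³, cost = 4.409 $/kg
  GFRP laminate: σ_y = 304.7 MPa, ρ = 1880 kg/m³, cost = 5.952 $/kg
  concrete: σ_y = 36.80 MPa, ρ = 2310 kg/m³, cost = 0.09700 $/kg
  alloy steel: σ_y = 1076 MPa, ρ = 7828 kg/m³, cost = 1.600 $/kg
  concrete: M = 164 kN·m per $
  alloy steel: M = 85.9 kN·m per $
  GFRP laminate: M = 27.2 kN·m per $
  polycarbonate: M = 12.5 kN·m per $
  stainless steel: M = 8.48 kN·m per $
  PEEK: M = 1.16 kN·m per $
Concrete ranks first.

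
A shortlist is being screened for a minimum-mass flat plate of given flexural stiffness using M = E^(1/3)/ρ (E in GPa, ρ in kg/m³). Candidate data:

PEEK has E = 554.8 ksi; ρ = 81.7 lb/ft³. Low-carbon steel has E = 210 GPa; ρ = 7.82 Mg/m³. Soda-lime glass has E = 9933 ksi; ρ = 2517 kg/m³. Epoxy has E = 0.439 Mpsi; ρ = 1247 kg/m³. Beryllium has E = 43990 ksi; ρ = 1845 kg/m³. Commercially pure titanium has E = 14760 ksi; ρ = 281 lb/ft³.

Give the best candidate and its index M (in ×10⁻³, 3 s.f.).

beryllium, M = 3.64×10⁻³

After converting to SI:
  PEEK: E = 3.825 GPa, ρ = 1309 kg/m³
  low-carbon steel: E = 210.0 GPa, ρ = 7820 kg/m³
  soda-lime glass: E = 68.49 GPa, ρ = 2517 kg/m³
  epoxy: E = 3.027 GPa, ρ = 1247 kg/m³
  beryllium: E = 303.3 GPa, ρ = 1845 kg/m³
  commercially pure titanium: E = 101.8 GPa, ρ = 4501 kg/m³
  beryllium: M = 3.64×10⁻³
  soda-lime glass: M = 1.63×10⁻³
  PEEK: M = 1.20×10⁻³
  epoxy: M = 1.16×10⁻³
  commercially pure titanium: M = 1.04×10⁻³
  low-carbon steel: M = 0.760×10⁻³
Highest index: beryllium.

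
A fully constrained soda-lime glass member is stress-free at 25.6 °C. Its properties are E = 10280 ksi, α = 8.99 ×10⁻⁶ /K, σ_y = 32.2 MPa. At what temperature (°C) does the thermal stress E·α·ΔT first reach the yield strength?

76.1 °C

E = 10280 ksi = 70.88 GPa.
E·α·ΔT = 32.20 MPa ⇒ ΔT = 32.20 / (70.88×10³ × 8.99×10⁻⁶) = 50.53 K.
T = 25.6 + 50.53 = 76.13 °C.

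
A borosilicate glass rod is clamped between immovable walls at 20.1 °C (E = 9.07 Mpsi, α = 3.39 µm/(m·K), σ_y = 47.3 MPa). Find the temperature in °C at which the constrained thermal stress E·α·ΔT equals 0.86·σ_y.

212 °C

E = 9.07 Mpsi = 62.54 GPa.
E·α·ΔT = 40.68 MPa ⇒ ΔT = 40.68 / (62.54×10³ × 3.39×10⁻⁶) = 191.9 K.
T = 20.1 + 191.9 = 212.0 °C.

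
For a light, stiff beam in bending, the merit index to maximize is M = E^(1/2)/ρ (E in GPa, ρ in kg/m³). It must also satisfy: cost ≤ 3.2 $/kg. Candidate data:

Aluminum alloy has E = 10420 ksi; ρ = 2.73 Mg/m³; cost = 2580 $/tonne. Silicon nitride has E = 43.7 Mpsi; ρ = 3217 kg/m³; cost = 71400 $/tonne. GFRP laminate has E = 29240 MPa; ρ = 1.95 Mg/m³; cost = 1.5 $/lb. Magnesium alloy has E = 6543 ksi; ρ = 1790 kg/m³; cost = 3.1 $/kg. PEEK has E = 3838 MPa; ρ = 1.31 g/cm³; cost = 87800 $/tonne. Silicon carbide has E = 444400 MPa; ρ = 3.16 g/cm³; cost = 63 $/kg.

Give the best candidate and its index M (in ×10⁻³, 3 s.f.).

Screen on constraints: cost ≤ 3.2 $/kg. Survivors: aluminum alloy, magnesium alloy.
Normalizing units and computing the index:
  aluminum alloy: E = 71.84 GPa, ρ = 2730 kg/m³
  magnesium alloy: E = 45.11 GPa, ρ = 1790 kg/m³
  magnesium alloy: M = 3.75×10⁻³
  aluminum alloy: M = 3.10×10⁻³
Magnesium alloy ranks first.

magnesium alloy, M = 3.75×10⁻³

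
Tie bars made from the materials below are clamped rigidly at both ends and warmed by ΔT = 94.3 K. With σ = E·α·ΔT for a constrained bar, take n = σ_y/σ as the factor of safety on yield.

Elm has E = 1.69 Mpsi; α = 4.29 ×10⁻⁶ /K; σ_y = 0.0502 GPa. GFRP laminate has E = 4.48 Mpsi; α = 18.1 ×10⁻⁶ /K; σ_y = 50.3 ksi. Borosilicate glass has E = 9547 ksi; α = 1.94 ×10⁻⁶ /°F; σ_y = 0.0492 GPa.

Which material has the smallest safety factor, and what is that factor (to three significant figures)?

borosilicate glass, n = 2.27

Per material, after unit conversion:
  elm: E = 11.65, α = 4.29, σ_y = 50.20 → σ = 4.71 MPa, n = 10.6
  GFRP laminate: E = 30.89, α = 18.1, σ_y = 346.8 → σ = 52.7 MPa, n = 6.58
  borosilicate glass: E = 65.82, α = 3.49, σ_y = 49.20 → σ = 21.7 MPa, n = 2.27
Borosilicate glass has the lowest safety factor, n = 2.27.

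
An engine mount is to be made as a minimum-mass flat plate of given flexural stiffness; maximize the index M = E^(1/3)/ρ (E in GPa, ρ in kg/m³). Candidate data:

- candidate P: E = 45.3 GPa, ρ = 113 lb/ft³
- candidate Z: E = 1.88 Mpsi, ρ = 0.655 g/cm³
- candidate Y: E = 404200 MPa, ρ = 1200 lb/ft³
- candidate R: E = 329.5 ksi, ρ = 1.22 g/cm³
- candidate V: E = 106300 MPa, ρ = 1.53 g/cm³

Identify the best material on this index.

candidate Z

After converting to SI:
  candidate P: E = 45.30 GPa, ρ = 1810 kg/m³
  candidate Z: E = 12.96 GPa, ρ = 655.0 kg/m³
  candidate Y: E = 404.2 GPa, ρ = 19220 kg/m³
  candidate R: E = 2.272 GPa, ρ = 1220 kg/m³
  candidate V: E = 106.3 GPa, ρ = 1530 kg/m³
  candidate Z: M = 3.59×10⁻³
  candidate V: M = 3.10×10⁻³
  candidate P: M = 1.97×10⁻³
  candidate R: M = 1.08×10⁻³
  candidate Y: M = 0.385×10⁻³
Highest index: candidate Z.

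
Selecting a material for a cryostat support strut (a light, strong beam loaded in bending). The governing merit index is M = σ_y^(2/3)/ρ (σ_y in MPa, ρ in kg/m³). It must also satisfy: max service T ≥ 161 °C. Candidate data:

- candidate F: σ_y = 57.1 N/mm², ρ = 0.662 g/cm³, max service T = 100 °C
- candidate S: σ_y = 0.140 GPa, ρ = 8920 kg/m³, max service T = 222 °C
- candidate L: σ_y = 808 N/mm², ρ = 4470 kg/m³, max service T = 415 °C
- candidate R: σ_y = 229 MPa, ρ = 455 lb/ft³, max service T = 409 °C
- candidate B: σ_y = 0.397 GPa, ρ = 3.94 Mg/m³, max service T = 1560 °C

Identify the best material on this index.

Screen on constraints: max service T ≥ 161 °C. Survivors: candidate S, candidate L, candidate R, candidate B.
Normalizing units and computing the index:
  candidate S: σ_y = 140.0 MPa, ρ = 8920 kg/m³
  candidate L: σ_y = 808.0 MPa, ρ = 4470 kg/m³
  candidate R: σ_y = 229.0 MPa, ρ = 7288 kg/m³
  candidate B: σ_y = 397.0 MPa, ρ = 3940 kg/m³
  candidate L: M = 19.4×10⁻³
  candidate B: M = 13.7×10⁻³
  candidate R: M = 5.14×10⁻³
  candidate S: M = 3.02×10⁻³
Highest index: candidate L.

candidate L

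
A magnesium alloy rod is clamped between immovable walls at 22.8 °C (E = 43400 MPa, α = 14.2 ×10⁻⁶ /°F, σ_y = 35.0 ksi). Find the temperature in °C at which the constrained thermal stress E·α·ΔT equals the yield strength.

240 °C

E = 43400 MPa = 43.40 GPa.
α = 14.2×10⁻⁶/°F × 9/5 = 25.6×10⁻⁶/K.
σ_y = 35.0 ksi = 241.3 MPa.
E·α·ΔT = 241.3 MPa ⇒ ΔT = 241.3 / (43.40×10³ × 25.6×10⁻⁶) = 217.5 K.
T = 22.8 + 217.5 = 240.3 °C.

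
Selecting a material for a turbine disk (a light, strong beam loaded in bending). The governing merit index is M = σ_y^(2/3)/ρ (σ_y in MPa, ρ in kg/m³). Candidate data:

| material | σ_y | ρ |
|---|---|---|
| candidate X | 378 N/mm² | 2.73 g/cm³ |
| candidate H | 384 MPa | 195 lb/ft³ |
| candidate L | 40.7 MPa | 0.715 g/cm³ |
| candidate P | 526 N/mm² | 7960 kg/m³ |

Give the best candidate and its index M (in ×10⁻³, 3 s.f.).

candidate X, M = 19.1×10⁻³

After converting to SI:
  candidate X: σ_y = 378.0 MPa, ρ = 2730 kg/m³
  candidate H: σ_y = 384.0 MPa, ρ = 3124 kg/m³
  candidate L: σ_y = 40.70 MPa, ρ = 715.0 kg/m³
  candidate P: σ_y = 526.0 MPa, ρ = 7960 kg/m³
  candidate X: M = 19.1×10⁻³
  candidate H: M = 16.9×10⁻³
  candidate L: M = 16.5×10⁻³
  candidate P: M = 8.19×10⁻³
The maximum is for candidate X.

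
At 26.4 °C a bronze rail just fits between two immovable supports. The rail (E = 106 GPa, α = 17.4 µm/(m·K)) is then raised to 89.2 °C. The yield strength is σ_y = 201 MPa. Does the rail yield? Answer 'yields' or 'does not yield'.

does not yield

ΔT = 62.80 K. Constrained thermal stress σ = E·α·ΔT = 106.0×10³ MPa × 17.4×10⁻⁶ × 62.80 = 116 MPa (compressive).
Compare to σ_y = 201 MPa: σ < σ_y, so it does not yield.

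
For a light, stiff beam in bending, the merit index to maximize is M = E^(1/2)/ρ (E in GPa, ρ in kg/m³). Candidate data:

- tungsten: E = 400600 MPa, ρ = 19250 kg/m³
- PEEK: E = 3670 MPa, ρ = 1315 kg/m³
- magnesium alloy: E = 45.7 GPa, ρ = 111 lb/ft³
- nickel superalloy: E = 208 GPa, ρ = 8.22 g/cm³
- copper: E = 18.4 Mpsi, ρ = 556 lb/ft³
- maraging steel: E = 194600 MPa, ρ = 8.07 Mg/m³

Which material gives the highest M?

In SI units:
  tungsten: E = 400.6 GPa, ρ = 19250 kg/m³
  PEEK: E = 3.670 GPa, ρ = 1315 kg/m³
  magnesium alloy: E = 45.70 GPa, ρ = 1778 kg/m³
  nickel superalloy: E = 208.0 GPa, ρ = 8220 kg/m³
  copper: E = 126.9 GPa, ρ = 8906 kg/m³
  maraging steel: E = 194.6 GPa, ρ = 8070 kg/m³
  magnesium alloy: M = 3.80×10⁻³
  nickel superalloy: M = 1.75×10⁻³
  maraging steel: M = 1.73×10⁻³
  PEEK: M = 1.46×10⁻³
  copper: M = 1.26×10⁻³
  tungsten: M = 1.04×10⁻³
Highest index: magnesium alloy.

magnesium alloy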